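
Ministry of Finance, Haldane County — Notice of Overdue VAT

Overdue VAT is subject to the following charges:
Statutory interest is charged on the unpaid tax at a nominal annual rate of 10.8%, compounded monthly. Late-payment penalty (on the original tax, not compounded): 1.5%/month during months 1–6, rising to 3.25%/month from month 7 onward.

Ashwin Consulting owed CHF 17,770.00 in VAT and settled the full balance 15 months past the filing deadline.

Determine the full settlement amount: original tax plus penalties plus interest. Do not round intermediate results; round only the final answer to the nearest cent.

CHF 27,123.17

Penalty, months 1–6: 6 × 1.5% × CHF 17,770.00 = CHF 1,599.30
Penalty, months 7–15: 9 × 3.25% × CHF 17,770.00 = CHF 5,197.73…
Interest (10.8%/yr ÷ 12 = 0.9%/month): CHF 17,770.00 × ((1 + 0.009)^15 − 1) = CHF 2,556.1404…
Total = CHF 17,770.00 + CHF 6,797.0250 + CHF 2,556.1404… = CHF 27,123.17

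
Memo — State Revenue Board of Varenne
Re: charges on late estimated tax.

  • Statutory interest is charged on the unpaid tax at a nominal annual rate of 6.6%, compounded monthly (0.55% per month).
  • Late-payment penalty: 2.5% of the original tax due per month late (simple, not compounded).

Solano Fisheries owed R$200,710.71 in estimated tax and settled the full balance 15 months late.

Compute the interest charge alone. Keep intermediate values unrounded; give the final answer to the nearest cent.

Interest: R$200,710.71 × ((1 + 0.0055)^15 − 1) = R$200,710.71 × 0.0857532… = R$17,211.5887…

R$17,211.59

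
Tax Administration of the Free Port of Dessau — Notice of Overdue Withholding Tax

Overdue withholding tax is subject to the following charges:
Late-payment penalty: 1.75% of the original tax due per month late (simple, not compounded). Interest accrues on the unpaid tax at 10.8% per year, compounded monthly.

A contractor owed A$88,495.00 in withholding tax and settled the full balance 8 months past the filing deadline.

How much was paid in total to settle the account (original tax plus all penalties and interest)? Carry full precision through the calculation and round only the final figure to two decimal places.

Late-payment penalty: 8 × 1.75% × A$88,495.00 = A$12,389.30
Interest (10.8%/yr ÷ 12 = 0.9%/month): A$88,495.00 × ((1 + 0.009)^8 − 1) = A$6,576.0003…
Total = A$88,495.00 + A$12,389.3000 + A$6,576.0003… = A$107,460.30

A$107,460.30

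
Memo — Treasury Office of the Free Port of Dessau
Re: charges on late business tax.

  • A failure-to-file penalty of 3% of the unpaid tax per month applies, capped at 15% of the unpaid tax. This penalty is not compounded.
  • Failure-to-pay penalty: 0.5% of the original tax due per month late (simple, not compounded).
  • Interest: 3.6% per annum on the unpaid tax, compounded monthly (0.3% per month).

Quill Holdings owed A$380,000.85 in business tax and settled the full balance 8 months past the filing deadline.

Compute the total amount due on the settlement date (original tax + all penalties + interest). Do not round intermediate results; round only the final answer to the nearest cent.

A$461,417.37

Failure-to-file: 8 × 3% × A$380,000.85 = A$91,200.20…, capped at 15% × A$380,000.85 = A$57,000.13…
Failure-to-pay penalty = 0.5% × A$380,000.85 × 8 mo = A$15,200.03…
Interest: A$380,000.85 × ((1 + 0.003)^8 − 1) = A$380,000.85 × 0.0242535… = A$9,216.3573…
Total = A$380,000.85 + A$72,200.1615 + A$9,216.3573… = A$461,417.37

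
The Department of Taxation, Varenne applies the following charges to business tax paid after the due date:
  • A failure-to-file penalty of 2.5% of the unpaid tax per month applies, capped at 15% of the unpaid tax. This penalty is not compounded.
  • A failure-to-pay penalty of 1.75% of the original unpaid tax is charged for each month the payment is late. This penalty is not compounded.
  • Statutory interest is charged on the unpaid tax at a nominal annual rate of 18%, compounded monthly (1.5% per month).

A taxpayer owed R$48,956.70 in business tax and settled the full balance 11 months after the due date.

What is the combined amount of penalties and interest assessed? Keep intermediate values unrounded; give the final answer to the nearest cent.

R$25,479.46

Failure-to-file: 11 × 2.5% × R$48,956.70 = R$13,463.09…, capped at 15% × R$48,956.70 = R$7,343.51…
Failure-to-pay penalty = 1.75% × R$48,956.70 × 11 mo = R$9,424.16…
Interest: R$48,956.70 × ((1 + 0.015)^11 − 1) = R$48,956.70 × 0.1779489… = R$8,711.7927…
Penalties + interest = R$16,767.6698… + R$8,711.7927… = R$25,479.46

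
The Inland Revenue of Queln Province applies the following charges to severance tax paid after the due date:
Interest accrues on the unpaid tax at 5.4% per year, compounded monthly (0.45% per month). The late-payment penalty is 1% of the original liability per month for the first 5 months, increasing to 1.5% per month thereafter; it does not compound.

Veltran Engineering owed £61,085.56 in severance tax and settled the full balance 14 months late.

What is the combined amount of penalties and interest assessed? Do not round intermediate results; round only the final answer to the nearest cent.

Penalty, months 1–5: 5 × 1% × £61,085.56 = £3,054.28…
Penalty, months 6–14: 9 × 1.5% × £61,085.56 = £8,246.55…
Interest: £61,085.56 × ((1 + 0.0045)^14 − 1) = £61,085.56 × 0.0648763… = £3,963.0072…
Penalties + interest = £11,300.8286 + £3,963.0072… = £15,263.84

£15,263.84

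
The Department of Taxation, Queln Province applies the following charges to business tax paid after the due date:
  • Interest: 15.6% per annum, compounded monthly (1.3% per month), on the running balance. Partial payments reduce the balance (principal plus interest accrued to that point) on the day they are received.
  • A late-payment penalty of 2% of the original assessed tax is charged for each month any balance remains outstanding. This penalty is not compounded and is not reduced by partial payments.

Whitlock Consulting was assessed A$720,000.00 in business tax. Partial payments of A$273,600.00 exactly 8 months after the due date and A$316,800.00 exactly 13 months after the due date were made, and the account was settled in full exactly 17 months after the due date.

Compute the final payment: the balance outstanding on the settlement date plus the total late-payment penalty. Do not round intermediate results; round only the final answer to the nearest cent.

A$500,669.87

Balance at month 8: A$720,000.0000 × (1 + 0.013)^8 = A$798,377.0776…
After A$273,600.00 payment: A$798,377.0776… − A$273,600.00 = A$524,777.0776…
Balance at month 13: A$524,777.0776… × (1 + 0.013)^5 = A$559,786.0654…
After A$316,800.00 payment: A$559,786.0654… − A$316,800.00 = A$242,986.0654…
Balance at month 17: A$242,986.0654… × (1 + 0.013)^4 = A$255,869.8709…
Penalty: 17 × 2% × A$720,000.00 = A$244,800.00
Final settlement = outstanding balance + penalty = A$255,869.8709… + A$244,800.00 = A$500,669.87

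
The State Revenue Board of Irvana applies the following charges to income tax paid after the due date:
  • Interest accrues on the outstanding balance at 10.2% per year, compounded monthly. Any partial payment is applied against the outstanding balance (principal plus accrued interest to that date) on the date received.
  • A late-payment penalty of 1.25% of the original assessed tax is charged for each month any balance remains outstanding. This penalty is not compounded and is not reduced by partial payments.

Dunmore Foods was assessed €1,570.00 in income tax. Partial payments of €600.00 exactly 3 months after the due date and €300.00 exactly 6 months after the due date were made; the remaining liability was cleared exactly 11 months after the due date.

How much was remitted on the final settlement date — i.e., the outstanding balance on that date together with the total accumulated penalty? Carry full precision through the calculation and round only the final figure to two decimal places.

€984.07

Monthly rate = 10.2% ÷ 12 = 0.85%
Balance at month 3: €1,570.0000 × (1 + 0.0085)^3 = €1,610.3763…
After €600.00 payment: €1,610.3763… − €600.00 = €1,010.3763…
Balance at month 6: €1,010.3763… × (1 + 0.0085)^3 = €1,036.3605…
After €300.00 payment: €1,036.3605… − €300.00 = €736.3605…
Balance at month 11: €736.3605… × (1 + 0.0085)^5 = €768.1924…
Penalty: 11 × 1.25% × €1,570.00 = €215.88…
Final settlement = outstanding balance + penalty = €768.1924… + €215.88… = €984.07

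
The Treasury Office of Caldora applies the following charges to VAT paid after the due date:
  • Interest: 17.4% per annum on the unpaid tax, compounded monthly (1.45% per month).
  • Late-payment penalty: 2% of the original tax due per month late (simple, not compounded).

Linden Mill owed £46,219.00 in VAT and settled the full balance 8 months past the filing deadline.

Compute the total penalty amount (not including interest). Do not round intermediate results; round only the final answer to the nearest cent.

Late-payment penalty: 8 × 2% × £46,219.00 = £7,395.04

£7,395.04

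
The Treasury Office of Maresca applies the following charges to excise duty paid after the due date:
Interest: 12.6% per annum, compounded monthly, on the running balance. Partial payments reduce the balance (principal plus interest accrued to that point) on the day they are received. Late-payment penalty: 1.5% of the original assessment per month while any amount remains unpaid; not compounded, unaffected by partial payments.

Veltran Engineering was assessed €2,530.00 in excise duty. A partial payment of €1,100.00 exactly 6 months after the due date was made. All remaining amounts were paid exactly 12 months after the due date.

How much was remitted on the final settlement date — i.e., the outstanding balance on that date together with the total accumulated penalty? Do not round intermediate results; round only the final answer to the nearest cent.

Monthly rate = 12.6% ÷ 12 = 1.05%
Balance at month 6: €2,530.0000 × (1 + 0.0105)^6 = €2,693.6330…
After €1,100.00 payment: €2,693.6330… − €1,100.00 = €1,593.6330…
Balance at month 12: €1,593.6330… × (1 + 0.0105)^6 = €1,696.7046…
Penalty: 12 × 1.5% × €2,530.00 = €455.40
Final settlement = outstanding balance + penalty = €1,696.7046… + €455.40 = €2,152.10

€2,152.10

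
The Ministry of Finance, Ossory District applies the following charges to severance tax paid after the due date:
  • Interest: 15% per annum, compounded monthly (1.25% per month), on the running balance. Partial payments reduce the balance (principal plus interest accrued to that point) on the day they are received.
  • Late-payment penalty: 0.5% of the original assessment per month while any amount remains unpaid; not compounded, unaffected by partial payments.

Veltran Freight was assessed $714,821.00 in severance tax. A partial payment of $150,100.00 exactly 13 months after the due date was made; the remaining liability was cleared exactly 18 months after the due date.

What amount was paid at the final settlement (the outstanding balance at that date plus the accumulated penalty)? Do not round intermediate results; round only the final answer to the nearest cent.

$798,554.14

Balance at month 13: $714,821.0000 × (1 + 0.0125)^13 = $840,103.3514…
After $150,100.00 payment: $840,103.3514… − $150,100.00 = $690,003.3514…
Balance at month 18: $690,003.3514… × (1 + 0.0125)^5 = $734,220.2522…
Penalty: 18 × 0.5% × $714,821.00 = $64,333.89
Final settlement = outstanding balance + penalty = $734,220.2522… + $64,333.89 = $798,554.14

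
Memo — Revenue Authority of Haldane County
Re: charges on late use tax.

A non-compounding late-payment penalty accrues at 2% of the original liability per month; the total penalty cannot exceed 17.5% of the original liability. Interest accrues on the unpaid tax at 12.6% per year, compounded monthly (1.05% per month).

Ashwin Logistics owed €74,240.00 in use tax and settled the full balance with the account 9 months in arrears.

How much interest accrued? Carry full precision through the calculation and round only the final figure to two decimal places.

€7,317.67

Interest: €74,240.00 × ((1 + 0.0105)^9 − 1) = €74,240.00 × 0.0985678… = €7,317.6726…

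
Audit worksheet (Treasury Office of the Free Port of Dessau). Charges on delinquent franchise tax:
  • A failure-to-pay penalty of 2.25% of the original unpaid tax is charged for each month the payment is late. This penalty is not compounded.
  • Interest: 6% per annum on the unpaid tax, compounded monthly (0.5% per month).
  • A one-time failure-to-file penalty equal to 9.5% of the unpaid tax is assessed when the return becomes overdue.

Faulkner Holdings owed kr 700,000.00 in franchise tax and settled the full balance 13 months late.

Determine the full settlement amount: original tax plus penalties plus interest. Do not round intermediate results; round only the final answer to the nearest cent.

Failure-to-file penalty: 9.5% × kr 700,000.00 = kr 66,500.00
Failure-to-pay penalty: 13 × 2.25% × kr 700,000.00 = kr 204,750.00
Interest: kr 700,000.00 × ((1 + 0.005)^13 − 1) = kr 700,000.00 × 0.0669862… = kr 46,890.3406…
Total = kr 700,000.00 + kr 271,250.0000 + kr 46,890.3406… = kr 1,018,140.34

kr 1,018,140.34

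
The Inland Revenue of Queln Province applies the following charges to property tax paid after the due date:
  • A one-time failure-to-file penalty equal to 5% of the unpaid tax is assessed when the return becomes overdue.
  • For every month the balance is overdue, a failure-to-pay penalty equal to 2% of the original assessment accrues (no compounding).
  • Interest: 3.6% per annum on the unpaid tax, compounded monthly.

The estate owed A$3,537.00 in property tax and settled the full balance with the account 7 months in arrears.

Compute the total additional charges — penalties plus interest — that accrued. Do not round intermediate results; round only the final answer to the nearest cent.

A$746.98

Failure-to-file penalty: 5% × A$3,537.00 = A$176.85
Failure-to-pay penalty = 2% × A$3,537.00 × 7 mo = A$495.18
Interest (3.6%/yr ÷ 12 = 0.3%/month): A$3,537.00 × ((1 + 0.003)^7 − 1) = A$74.9488…
Penalties + interest = A$672.0300 + A$74.9488… = A$746.98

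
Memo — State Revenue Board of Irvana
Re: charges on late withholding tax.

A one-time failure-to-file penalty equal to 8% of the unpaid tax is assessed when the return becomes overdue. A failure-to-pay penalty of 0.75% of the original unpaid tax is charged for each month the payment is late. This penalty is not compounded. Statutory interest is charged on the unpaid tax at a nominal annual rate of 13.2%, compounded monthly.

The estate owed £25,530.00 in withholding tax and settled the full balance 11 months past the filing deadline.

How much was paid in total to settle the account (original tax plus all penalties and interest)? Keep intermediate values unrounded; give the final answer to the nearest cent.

£32,943.39

Failure-to-file penalty: 8% × £25,530.00 = £2,042.40
Failure-to-pay penalty = 0.75% × £25,530.00 × 11 mo = £2,106.23…
Interest (13.2%/yr ÷ 12 = 1.1%/month): £25,530.00 × ((1 + 0.011)^11 − 1) = £3,264.7642…
Total = £25,530.00 + £4,148.6250 + £3,264.7642… = £32,943.39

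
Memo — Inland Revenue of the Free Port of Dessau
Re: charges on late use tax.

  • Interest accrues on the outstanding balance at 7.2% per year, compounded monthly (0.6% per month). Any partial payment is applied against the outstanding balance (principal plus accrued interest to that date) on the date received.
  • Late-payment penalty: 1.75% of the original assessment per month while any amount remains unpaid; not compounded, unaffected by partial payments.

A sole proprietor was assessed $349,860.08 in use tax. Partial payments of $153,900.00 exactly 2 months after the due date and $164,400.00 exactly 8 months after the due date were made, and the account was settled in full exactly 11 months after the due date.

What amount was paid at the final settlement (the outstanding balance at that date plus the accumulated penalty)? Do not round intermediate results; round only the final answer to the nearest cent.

$111,214.39

Balance at month 2: $349,860.0800 × (1 + 0.006)^2 = $354,070.9959…
After $153,900.00 payment: $354,070.9959… − $153,900.00 = $200,170.9959…
Balance at month 8: $200,170.9959… × (1 + 0.006)^6 = $207,486.1128…
After $164,400.00 payment: $207,486.1128… − $164,400.00 = $43,086.1128…
Balance at month 11: $43,086.1128… × (1 + 0.006)^3 = $43,866.3254…
Penalty: 11 × 1.75% × $349,860.08 = $67,348.07…
Final settlement = outstanding balance + penalty = $43,866.3254… + $67,348.07… = $111,214.39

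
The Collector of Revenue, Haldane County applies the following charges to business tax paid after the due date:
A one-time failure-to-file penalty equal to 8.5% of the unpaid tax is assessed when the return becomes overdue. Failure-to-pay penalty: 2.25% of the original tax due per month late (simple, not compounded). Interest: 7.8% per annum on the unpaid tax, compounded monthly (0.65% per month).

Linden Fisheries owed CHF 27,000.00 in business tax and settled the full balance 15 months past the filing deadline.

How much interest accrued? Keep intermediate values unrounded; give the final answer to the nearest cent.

Interest: CHF 27,000.00 × ((1 + 0.0065)^15 − 1) = CHF 27,000.00 × 0.1020637… = CHF 2,755.7193…

CHF 2,755.72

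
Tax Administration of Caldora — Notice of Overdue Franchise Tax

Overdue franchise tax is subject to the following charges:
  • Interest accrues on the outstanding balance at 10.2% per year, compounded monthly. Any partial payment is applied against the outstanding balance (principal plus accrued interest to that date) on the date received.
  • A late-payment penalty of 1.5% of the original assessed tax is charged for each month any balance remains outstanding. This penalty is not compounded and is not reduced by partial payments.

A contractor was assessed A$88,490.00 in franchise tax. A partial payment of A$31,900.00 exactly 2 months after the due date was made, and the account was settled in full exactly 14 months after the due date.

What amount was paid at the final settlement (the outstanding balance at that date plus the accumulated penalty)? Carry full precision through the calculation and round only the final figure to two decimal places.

Monthly rate = 10.2% ÷ 12 = 0.85%
Balance at month 2: A$88,490.0000 × (1 + 0.0085)^2 = A$90,000.7234…
After A$31,900.00 payment: A$90,000.7234… − A$31,900.00 = A$58,100.7234…
Balance at month 14: A$58,100.7234… × (1 + 0.0085)^12 = A$64,312.0525…
Penalty: 14 × 1.5% × A$88,490.00 = A$18,582.90
Final settlement = outstanding balance + penalty = A$64,312.0525… + A$18,582.90 = A$82,894.95

A$82,894.95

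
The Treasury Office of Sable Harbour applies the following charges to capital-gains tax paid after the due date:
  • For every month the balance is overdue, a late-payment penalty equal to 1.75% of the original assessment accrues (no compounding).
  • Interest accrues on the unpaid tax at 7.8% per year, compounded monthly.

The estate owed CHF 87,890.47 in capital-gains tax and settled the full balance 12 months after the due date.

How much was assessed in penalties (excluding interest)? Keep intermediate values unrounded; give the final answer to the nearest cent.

CHF 18,457.00

Late-payment penalty = 1.75% × CHF 87,890.47 × 12 mo = CHF 18,457.00…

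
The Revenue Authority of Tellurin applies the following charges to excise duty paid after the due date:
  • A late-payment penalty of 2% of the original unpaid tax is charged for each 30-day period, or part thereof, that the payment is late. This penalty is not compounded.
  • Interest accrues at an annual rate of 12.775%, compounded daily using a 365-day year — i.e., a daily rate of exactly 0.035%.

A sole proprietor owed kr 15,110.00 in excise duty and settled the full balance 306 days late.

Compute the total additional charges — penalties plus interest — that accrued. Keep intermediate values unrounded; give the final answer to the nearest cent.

kr 5,032.00

Penalty periods: ⌈306/30⌉ = 11; penalty = 11 × 2% × kr 15,110.00 = kr 3,324.20
Interest: kr 15,110.00 × ((1 + 0.00035)^306 − 1) = kr 15,110.00 × 0.11302470… = kr 1,707.8032…
Penalties + interest = kr 3,324.2000 + kr 1,707.8032… = kr 5,032.00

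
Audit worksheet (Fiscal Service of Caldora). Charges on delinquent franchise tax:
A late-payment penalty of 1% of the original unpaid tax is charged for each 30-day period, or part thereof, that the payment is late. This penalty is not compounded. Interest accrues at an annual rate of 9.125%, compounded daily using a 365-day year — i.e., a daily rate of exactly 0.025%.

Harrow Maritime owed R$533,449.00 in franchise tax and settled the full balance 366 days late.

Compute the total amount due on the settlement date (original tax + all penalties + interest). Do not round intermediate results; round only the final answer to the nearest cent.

Penalty periods: ⌈366/30⌉ = 13; penalty = 13 × 1% × R$533,449.00 = R$69,348.37
Interest: R$533,449.00 × ((1 + 0.00025)^366 − 1) = R$533,449.00 × 0.09580425… = R$51,106.6789…
Total = R$533,449.00 + R$69,348.3700 + R$51,106.6789… = R$653,904.05

R$653,904.05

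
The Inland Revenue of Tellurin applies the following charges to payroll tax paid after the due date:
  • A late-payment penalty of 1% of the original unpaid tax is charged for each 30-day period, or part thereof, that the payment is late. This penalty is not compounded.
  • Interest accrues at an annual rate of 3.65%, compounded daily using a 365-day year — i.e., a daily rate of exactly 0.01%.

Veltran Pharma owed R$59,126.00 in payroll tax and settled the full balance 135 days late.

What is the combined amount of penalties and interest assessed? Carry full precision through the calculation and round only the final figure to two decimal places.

R$3,759.87

Penalty periods: ⌈135/30⌉ = 5; penalty = 5 × 1% × R$59,126.00 = R$2,956.30
Interest: R$59,126.00 × ((1 + 0.0001)^135 − 1) = R$59,126.00 × 0.01359085… = R$803.5727…
Penalties + interest = R$2,956.3000 + R$803.5727… = R$3,759.87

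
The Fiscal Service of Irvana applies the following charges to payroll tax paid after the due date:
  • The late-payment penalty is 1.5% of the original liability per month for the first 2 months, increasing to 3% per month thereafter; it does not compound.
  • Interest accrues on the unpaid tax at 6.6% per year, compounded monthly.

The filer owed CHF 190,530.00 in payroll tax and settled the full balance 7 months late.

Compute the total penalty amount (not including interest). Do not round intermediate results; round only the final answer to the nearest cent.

Penalty, months 1–2: 2 × 1.5% × CHF 190,530.00 = CHF 5,715.90
Penalty, months 3–7: 5 × 3% × CHF 190,530.00 = CHF 28,579.50
Total penalty = CHF 5,715.90 + CHF 28,579.50 = CHF 34,295.40

CHF 34,295.40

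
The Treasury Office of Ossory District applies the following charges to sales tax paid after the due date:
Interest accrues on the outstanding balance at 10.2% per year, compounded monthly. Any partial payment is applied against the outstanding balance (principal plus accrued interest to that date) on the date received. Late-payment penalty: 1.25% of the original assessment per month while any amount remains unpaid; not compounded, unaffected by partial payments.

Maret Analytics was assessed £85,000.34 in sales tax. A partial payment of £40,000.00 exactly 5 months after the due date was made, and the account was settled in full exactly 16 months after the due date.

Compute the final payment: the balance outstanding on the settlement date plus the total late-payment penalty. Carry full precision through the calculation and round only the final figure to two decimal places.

Monthly rate = 10.2% ÷ 12 = 0.85%
Balance at month 5: £85,000.3400 × (1 + 0.0085)^5 = £88,674.7914…
After £40,000.00 payment: £88,674.7914… − £40,000.00 = £48,674.7914…
Balance at month 16: £48,674.7914… × (1 + 0.0085)^11 = £53,424.3230…
Penalty: 16 × 1.25% × £85,000.34 = £17,000.07…
Final settlement = outstanding balance + penalty = £53,424.3230… + £17,000.07… = £70,424.39

£70,424.39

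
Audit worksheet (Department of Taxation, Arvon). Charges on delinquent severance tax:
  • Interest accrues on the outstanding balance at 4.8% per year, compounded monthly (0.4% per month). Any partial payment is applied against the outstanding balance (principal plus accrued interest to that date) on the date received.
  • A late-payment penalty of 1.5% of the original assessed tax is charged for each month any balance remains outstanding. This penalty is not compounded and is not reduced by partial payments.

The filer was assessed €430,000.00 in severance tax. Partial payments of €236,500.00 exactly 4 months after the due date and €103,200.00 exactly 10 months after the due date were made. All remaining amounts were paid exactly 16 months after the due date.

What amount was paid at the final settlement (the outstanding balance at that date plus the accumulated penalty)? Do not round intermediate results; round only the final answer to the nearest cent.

€207,754.41

Balance at month 4: €430,000.0000 × (1 + 0.004)^4 = €436,921.3902…
After €236,500.00 payment: €436,921.3902… − €236,500.00 = €200,421.3902…
Balance at month 10: €200,421.3902… × (1 + 0.004)^6 = €205,279.8620…
After €103,200.00 payment: €205,279.8620… − €103,200.00 = €102,079.8620…
Balance at month 16: €102,079.8620… × (1 + 0.004)^6 = €104,554.4089…
Penalty: 16 × 1.5% × €430,000.00 = €103,200.00
Final settlement = outstanding balance + penalty = €104,554.4089… + €103,200.00 = €207,754.41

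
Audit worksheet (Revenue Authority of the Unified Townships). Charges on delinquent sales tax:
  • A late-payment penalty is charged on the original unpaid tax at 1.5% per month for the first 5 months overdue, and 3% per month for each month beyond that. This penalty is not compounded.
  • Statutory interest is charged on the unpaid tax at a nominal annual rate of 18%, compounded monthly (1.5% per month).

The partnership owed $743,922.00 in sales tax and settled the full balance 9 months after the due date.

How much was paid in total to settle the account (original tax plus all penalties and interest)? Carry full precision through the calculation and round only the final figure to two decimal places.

$995,657.75

Penalty, months 1–5: 5 × 1.5% × $743,922.00 = $55,794.15
Penalty, months 6–9: 4 × 3% × $743,922.00 = $89,270.64
Interest: $743,922.00 × ((1 + 0.015)^9 − 1) = $743,922.00 × 0.1433900… = $106,670.9573…
Total = $743,922.00 + $145,064.7900 + $106,670.9573… = $995,657.75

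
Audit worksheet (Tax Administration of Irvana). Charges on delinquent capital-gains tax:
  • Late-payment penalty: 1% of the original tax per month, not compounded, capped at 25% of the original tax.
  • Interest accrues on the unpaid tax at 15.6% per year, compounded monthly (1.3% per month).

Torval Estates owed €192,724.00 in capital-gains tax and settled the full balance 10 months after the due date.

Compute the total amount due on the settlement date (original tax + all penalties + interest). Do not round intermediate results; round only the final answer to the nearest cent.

Penalty: 10 × 1% × €192,724.00 = €19,272.40 (below the 25% cap of €48,181.00)
Interest: €192,724.00 × ((1 + 0.013)^10 − 1) = €192,724.00 × 0.1378747… = €26,571.7699…
Total = €192,724.00 + €19,272.4000 + €26,571.7699… = €238,568.17

€238,568.17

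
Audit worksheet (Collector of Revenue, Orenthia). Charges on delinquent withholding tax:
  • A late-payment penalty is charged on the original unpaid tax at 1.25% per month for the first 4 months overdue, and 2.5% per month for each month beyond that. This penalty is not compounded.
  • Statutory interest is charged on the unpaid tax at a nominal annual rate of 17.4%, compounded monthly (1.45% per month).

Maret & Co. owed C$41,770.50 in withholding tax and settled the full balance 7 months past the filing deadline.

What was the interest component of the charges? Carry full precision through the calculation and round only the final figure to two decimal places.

Interest: C$41,770.50 × ((1 + 0.0145)^7 − 1) = C$41,770.50 × 0.1060235… = C$4,428.6551…

C$4,428.66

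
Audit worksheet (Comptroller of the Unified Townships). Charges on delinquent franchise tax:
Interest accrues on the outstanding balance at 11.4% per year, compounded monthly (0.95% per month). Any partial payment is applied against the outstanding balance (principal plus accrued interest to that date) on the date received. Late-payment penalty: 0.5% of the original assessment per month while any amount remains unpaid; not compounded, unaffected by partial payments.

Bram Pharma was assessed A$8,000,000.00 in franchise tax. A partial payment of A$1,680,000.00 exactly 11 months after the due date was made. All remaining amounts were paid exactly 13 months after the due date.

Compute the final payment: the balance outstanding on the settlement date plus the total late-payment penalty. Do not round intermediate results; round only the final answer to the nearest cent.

A$7,854,253.45

Balance at month 11: A$8,000,000.0000 × (1 + 0.0095)^11 = A$8,876,863.5267…
After A$1,680,000.00 payment: A$8,876,863.5267… − A$1,680,000.00 = A$7,196,863.5267…
Balance at month 13: A$7,196,863.5267… × (1 + 0.0095)^2 = A$7,334,253.4506…
Penalty: 13 × 0.5% × A$8,000,000.00 = A$520,000.00
Final settlement = outstanding balance + penalty = A$7,334,253.4506… + A$520,000.00 = A$7,854,253.45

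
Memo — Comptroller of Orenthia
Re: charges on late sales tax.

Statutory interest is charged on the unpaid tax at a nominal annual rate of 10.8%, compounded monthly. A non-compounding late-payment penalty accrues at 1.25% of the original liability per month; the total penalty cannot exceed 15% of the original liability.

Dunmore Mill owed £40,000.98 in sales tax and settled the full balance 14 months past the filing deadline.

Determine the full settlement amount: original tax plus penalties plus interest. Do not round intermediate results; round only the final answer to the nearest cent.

Penalty (uncapped): 14 × 1.25% × £40,000.98 = £7,000.17…; cap = 15% × £40,000.98 = £6,000.15… → penalty = £6,000.15…
Interest (10.8%/yr ÷ 12 = 0.9%/month): £40,000.98 × ((1 + 0.009)^14 − 1) = £5,345.8527…
Total = £40,000.98 + £6,000.1470 + £5,345.8527… = £51,346.98

£51,346.98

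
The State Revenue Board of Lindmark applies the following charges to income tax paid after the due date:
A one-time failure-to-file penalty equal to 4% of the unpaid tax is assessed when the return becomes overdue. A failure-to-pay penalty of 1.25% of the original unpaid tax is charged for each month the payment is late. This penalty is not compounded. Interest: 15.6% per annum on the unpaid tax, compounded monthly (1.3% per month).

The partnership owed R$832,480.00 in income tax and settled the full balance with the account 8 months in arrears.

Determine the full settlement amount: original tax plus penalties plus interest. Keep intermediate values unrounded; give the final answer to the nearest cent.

R$1,039,648.52

Failure-to-file penalty: 4% × R$832,480.00 = R$33,299.20
Failure-to-pay penalty = 1.25% × R$832,480.00 × 8 mo = R$83,248.00
Interest: R$832,480.00 × ((1 + 0.013)^8 − 1) = R$832,480.00 × 0.1088571… = R$90,621.3188…
Total = R$832,480.00 + R$116,547.2000 + R$90,621.3188… = R$1,039,648.52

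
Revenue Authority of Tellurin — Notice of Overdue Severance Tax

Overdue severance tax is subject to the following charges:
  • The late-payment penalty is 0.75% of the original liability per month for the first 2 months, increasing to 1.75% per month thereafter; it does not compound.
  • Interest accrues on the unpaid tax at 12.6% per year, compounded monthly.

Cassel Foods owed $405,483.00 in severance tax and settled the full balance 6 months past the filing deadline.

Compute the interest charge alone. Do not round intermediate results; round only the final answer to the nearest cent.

$26,225.46

Interest (12.6%/yr ÷ 12 = 1.05%/month): $405,483.00 × ((1 + 0.0105)^6 − 1) = $26,225.4587…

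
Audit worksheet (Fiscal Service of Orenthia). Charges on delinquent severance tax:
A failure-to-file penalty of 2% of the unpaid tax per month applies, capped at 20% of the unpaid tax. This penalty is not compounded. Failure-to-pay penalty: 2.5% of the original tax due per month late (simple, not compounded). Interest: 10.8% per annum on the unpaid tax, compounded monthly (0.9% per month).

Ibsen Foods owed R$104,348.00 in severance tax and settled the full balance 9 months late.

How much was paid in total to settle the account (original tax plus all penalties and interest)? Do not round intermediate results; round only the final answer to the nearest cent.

R$155,371.88

Failure-to-file: 9 × 2% × R$104,348.00 = R$18,782.64 (under the 20% cap)
Failure-to-pay penalty = 2.5% × R$104,348.00 × 9 mo = R$23,478.30
Interest: R$104,348.00 × ((1 + 0.009)^9 − 1) = R$104,348.00 × 0.0839781… = R$8,762.9437…
Total = R$104,348.00 + R$42,260.9400 + R$8,762.9437… = R$155,371.88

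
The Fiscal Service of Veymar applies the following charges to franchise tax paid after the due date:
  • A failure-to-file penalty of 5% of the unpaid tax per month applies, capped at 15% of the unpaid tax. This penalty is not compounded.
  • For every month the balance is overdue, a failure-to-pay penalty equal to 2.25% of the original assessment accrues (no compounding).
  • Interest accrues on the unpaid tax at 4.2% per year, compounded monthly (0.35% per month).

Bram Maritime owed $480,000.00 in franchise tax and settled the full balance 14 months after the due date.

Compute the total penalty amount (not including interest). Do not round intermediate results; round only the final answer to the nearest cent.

$223,200.00

Failure-to-file: 14 × 5% × $480,000.00 = $336,000.00, capped at 15% × $480,000.00 = $72,000.00
Failure-to-pay penalty = 2.25% × $480,000.00 × 14 mo = $151,200.00
Total penalty = $72,000.00 + $151,200.00 = $223,200.00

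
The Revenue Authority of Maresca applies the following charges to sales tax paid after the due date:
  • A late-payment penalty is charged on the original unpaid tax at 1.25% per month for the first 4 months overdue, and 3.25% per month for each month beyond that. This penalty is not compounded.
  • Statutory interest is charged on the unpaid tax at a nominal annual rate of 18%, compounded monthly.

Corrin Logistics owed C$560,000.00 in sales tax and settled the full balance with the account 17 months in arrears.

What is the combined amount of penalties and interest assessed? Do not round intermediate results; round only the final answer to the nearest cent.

C$425,891.39

Penalty, months 1–4: 4 × 1.25% × C$560,000.00 = C$28,000.00
Penalty, months 5–17: 13 × 3.25% × C$560,000.00 = C$236,600.00
Interest (18%/yr ÷ 12 = 1.5%/month): C$560,000.00 × ((1 + 0.015)^17 − 1) = C$161,291.3853…
Penalties + interest = C$264,600.0000 + C$161,291.3853… = C$425,891.39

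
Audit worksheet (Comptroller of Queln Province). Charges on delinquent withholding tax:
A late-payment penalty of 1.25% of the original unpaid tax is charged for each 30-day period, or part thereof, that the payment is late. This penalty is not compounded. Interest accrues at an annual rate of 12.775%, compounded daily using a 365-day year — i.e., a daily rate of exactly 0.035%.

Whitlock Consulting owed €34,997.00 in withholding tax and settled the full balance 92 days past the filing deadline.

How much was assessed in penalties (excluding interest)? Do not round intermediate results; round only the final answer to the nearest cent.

Penalty periods: ⌈92/30⌉ = 4; penalty = 4 × 1.25% × €34,997.00 = €1,749.85

€1,749.85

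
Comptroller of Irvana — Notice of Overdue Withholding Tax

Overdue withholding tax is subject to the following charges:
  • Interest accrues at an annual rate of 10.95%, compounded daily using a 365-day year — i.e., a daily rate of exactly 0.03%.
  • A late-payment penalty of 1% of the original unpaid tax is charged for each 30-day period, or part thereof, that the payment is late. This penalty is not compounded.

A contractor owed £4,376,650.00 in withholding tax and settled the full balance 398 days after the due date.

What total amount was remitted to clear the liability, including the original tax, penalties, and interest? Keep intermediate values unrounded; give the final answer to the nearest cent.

Penalty periods: ⌈398/30⌉ = 14; penalty = 14 × 1% × £4,376,650.00 = £612,731.00
Interest: £4,376,650.00 × ((1 + 0.0003)^398 − 1) = £4,376,650.00 × 0.12680038… = £554,960.8798…
Total = £4,376,650.00 + £612,731.0000 + £554,960.8798… = £5,544,341.88

£5,544,341.88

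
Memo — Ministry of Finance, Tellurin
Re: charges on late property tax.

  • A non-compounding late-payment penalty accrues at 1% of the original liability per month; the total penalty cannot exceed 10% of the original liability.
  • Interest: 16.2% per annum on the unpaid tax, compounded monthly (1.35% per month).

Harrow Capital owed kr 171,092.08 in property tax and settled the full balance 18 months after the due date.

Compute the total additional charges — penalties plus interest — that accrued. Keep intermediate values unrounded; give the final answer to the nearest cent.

kr 63,816.92

Penalty (uncapped): 18 × 1% × kr 171,092.08 = kr 30,796.57…; cap = 10% × kr 171,092.08 = kr 17,109.21… → penalty = kr 17,109.21…
Interest: kr 171,092.08 × ((1 + 0.0135)^18 − 1) = kr 171,092.08 × 0.2729975… = kr 46,707.7120…
Penalties + interest = kr 17,109.2080 + kr 46,707.7120… = kr 63,816.92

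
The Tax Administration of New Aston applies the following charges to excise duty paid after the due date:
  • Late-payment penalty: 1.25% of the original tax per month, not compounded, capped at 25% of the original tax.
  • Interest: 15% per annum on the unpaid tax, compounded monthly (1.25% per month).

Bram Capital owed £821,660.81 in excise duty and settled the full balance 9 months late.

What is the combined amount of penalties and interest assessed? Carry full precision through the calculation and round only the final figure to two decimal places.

Penalty: 9 × 1.25% × £821,660.81 = £92,436.84… (below the 25% cap of £205,415.20…)
Interest: £821,660.81 × ((1 + 0.0125)^9 − 1) = £821,660.81 × 0.1182922… = £97,196.0463…
Penalties + interest = £92,436.8411… + £97,196.0463… = £189,632.89

£189,632.89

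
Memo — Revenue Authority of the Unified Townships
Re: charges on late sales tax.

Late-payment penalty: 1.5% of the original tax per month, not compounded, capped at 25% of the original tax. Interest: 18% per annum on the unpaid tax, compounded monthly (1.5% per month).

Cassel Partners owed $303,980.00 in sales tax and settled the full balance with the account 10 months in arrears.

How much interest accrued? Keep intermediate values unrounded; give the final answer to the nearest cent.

Interest: $303,980.00 × ((1 + 0.015)^10 − 1) = $303,980.00 × 0.1605408… = $48,801.2000…

$48,801.20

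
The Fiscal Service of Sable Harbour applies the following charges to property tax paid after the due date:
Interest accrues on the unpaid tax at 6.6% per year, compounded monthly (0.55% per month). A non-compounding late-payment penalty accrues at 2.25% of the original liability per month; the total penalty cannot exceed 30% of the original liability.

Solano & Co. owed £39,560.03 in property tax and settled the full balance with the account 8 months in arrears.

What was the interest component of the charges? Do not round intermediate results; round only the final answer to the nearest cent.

£1,774.52

Interest: £39,560.03 × ((1 + 0.0055)^8 − 1) = £39,560.03 × 0.0448564… = £1,774.5198…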